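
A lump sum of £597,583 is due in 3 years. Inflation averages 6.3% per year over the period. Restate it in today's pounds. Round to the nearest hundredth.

£497,506.14

Price-level factor over 3 years: (1 + 6.3%)^3 = 1.201157047.
Purchasing power today: £597,583 divided by that factor.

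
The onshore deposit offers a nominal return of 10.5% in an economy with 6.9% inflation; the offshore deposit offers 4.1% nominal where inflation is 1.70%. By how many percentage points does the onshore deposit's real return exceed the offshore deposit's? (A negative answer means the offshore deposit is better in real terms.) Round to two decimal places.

The onshore deposit real return: 1.105/1.069 − 1 = 3.368%.
The offshore deposit real return: 1.041/1.0170 − 1 = 2.360%.
Difference: 3.368 − 2.360 = 1.008 pp.

1.01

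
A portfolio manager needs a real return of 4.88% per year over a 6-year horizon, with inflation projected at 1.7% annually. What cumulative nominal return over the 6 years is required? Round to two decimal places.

Required annual nominal rate: (1+4.88%)(1+1.7%) − 1 = 6.66296%.
Cumulative over 6 years: (1 + 0.0666296)^6 − 1 ≈ 0.47259.

47.26%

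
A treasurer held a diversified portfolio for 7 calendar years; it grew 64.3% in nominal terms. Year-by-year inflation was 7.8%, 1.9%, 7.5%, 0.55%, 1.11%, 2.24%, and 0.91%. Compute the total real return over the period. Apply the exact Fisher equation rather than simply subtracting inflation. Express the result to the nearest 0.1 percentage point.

Cumulative inflation factor: 1.078 × 1.019 × 1.075 × 1.0055 × 1.0111 × 1.0224 × 1.0091 ≈ 1.23860.
Nominal growth factor: 1.64300. Real growth factor = 1.64300 / 1.23860 ≈ 1.32649.
Total real return ≈ 32.6493%.

32.6%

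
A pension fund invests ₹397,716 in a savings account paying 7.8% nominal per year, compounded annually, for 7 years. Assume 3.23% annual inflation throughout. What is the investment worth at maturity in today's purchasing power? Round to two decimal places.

Nominal value at maturity: ₹397,716 × (1 + 7.8%)^7 ≈ ₹672,828.51.
Price-level factor over 7 years: (1 + 3.23%)^7 ≈ 1.2492273715.
Dividing the nominal maturity value by the price-level factor gives the value in today's money.

₹538,595.72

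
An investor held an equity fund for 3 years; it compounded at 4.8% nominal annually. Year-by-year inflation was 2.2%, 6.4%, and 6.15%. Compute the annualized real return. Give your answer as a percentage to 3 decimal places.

-0.094%

Cumulative inflation factor: 1.022 × 1.064 × 1.0615 ≈ 1.15428.
Nominal growth factor: 1.15102. Real growth factor = 1.15102 / 1.15428 ≈ 0.99717.
Annualized: 0.99717^(1/3) − 1 ≈ -0.00094.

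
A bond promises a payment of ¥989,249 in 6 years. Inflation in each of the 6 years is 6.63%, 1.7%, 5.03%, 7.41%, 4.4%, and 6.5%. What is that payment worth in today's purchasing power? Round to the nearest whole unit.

¥727,272

Price-level factor over 6 years: 1.0663 × 1.017 × 1.0503 × 1.0741 × 1.044 × 1.065 ≈ 1.3602181033.
Purchasing power today: ¥989,249 divided by that factor.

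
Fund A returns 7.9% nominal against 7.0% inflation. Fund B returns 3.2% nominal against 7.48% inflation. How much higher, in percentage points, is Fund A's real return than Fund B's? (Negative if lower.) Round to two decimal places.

Fund A real return: 1.079/1.070 − 1 = 0.841%.
Fund B real return: 1.032/1.0748 − 1 = -3.982%.
Difference: 0.841 − (-3.982) = 4.823 pp.

4.82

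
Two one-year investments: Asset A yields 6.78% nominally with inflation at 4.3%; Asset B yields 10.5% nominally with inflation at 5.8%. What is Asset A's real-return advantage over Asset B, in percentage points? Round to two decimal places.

-2.06

Asset A real return: 1.0678/1.043 − 1 = 2.378%.
Asset B real return: 1.105/1.058 − 1 = 4.442%.
Difference: 2.378 − 4.442 = -2.064 pp.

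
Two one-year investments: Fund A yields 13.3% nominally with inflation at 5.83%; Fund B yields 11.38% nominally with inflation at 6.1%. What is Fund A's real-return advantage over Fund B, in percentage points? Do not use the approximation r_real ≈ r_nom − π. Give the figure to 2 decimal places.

2.08

Fund A real return: 1.133/1.0583 − 1 = 7.058%.
Fund B real return: 1.1138/1.061 − 1 = 4.976%.
Difference: 7.058 − 4.976 = 2.082 pp.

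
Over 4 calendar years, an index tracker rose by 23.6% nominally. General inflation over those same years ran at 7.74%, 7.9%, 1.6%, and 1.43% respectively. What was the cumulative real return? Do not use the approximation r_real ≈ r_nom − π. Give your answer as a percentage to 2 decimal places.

3.17%

Cumulative inflation factor: 1.0774 × 1.079 × 1.016 × 1.0143 ≈ 1.19800.
Nominal growth factor: 1.23600. Real growth factor = 1.23600 / 1.19800 ≈ 1.03172.
Total real return ≈ 3.1715%.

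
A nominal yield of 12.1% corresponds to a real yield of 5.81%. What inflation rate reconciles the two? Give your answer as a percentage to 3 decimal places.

From (1+r_nom) = (1+r_real)(1+π), we get 1+π = (1 + 12.1%)/(1 + 5.81%) = 1.121/1.0581 ≈ 1.05945.
So π ≈ 5.9446%.

5.945%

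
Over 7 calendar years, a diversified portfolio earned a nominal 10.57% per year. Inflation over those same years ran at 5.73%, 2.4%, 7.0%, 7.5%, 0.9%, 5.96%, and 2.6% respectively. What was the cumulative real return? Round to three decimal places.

Cumulative inflation factor: 1.0573 × 1.024 × 1.070 × 1.075 × 1.009 × 1.0596 × 1.026 ≈ 1.36606.
Nominal growth factor: 2.02051. Real growth factor = 2.02051 / 1.36606 ≈ 1.47908.
Total real return ≈ 47.9075%.

47.908%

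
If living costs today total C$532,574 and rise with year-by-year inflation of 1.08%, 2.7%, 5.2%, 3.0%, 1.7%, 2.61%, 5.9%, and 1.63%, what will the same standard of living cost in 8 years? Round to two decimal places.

Cumulative price-level factor: 1.0108 × 1.027 × 1.052 × 1.030 × 1.017 × 1.0261 × 1.059 × 1.0163 ≈ 1.2633310421.
Multiplying C$532,574 by the price-level factor gives the future nominal sum.

C$672,817.27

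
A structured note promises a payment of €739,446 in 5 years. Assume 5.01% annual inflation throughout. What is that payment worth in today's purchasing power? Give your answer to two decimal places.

Price-level factor over 5 years: (1 + 5.01%)^5 ≈ 1.2768894314.
Purchasing power today: €739,446 divided by that factor.

€579,099.48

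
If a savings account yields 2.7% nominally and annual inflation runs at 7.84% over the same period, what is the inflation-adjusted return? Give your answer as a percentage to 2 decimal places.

-4.77%

Real return via the Fisher equation: (1 + 2.7%)/(1 + 7.84%) − 1 = 1.027/1.0784 − 1 ≈ -0.04766.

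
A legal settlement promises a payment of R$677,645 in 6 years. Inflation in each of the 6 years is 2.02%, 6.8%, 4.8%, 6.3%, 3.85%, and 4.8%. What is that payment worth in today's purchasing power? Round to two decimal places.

Price-level factor over 6 years: 1.0202 × 1.068 × 1.048 × 1.063 × 1.0385 × 1.048 ≈ 1.3210489268.
Purchasing power today: R$677,645 divided by that factor.

R$512,959.81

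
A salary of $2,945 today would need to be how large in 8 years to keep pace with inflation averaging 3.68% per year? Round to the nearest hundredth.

Cumulative price-level factor: (1+3.68%)^8 ≈ 1.3352417651.
The nominal amount required is $2,945 scaled up by that factor.

$3,932.29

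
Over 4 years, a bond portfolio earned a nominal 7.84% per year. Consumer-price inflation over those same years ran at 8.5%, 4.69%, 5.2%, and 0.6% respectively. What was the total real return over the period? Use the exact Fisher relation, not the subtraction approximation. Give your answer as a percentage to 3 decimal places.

12.505%

Cumulative inflation factor: 1.085 × 1.0469 × 1.052 × 1.006 ≈ 1.20212.
Nominal growth factor: 1.35244. Real growth factor = 1.35244 / 1.20212 ≈ 1.12505.
Total real return ≈ 12.5047%.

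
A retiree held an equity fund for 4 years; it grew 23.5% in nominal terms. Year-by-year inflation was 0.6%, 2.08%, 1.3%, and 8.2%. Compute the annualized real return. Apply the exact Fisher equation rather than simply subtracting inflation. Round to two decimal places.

2.35%

Cumulative inflation factor: 1.006 × 1.0208 × 1.013 × 1.082 ≈ 1.12558.
Nominal growth factor: 1.23500. Real growth factor = 1.23500 / 1.12558 ≈ 1.09721.
Annualized: 1.09721^(1/4) − 1 ≈ 0.02346.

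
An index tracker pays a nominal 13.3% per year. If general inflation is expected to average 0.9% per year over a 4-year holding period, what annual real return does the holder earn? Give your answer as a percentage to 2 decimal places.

12.29%

With constant rates the annual real return is the same each year: (1+13.3%)/(1+0.9%) − 1 = 0.12289.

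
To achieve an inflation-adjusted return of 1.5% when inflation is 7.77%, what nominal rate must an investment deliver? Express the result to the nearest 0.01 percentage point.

9.39%

By the Fisher equation, 1 + r_nom = (1 + 1.5%)(1 + 7.77%) = 1.015 × 1.0777 = 1.0938655.
So r_nom = 9.38655%.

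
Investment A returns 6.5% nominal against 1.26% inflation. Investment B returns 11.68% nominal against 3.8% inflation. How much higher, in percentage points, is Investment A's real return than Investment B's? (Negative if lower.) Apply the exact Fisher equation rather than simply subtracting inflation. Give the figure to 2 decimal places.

Investment A real return: 1.065/1.0126 − 1 = 5.175%.
Investment B real return: 1.1168/1.038 − 1 = 7.592%.
Difference: 5.175 − 7.592 = -2.417 pp.

-2.42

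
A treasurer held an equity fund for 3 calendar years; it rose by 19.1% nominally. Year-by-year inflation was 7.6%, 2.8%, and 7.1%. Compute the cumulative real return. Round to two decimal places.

0.53%

Cumulative inflation factor: 1.076 × 1.028 × 1.071 ≈ 1.18466.
Nominal growth factor: 1.19100. Real growth factor = 1.19100 / 1.18466 ≈ 1.00535.
Total real return ≈ 0.5349%.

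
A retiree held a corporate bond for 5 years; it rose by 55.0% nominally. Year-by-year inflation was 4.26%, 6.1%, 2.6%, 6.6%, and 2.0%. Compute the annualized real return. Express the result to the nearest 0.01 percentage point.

4.66%

Cumulative inflation factor: 1.0426 × 1.061 × 1.026 × 1.066 × 1.020 ≈ 1.23406.
Nominal growth factor: 1.55000. Real growth factor = 1.55000 / 1.23406 ≈ 1.25601.
Annualized: 1.25601^(1/5) − 1 ≈ 0.04664.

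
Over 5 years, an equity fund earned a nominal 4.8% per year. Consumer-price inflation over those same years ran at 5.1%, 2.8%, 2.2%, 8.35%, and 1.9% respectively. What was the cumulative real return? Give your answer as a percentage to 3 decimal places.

Cumulative inflation factor: 1.051 × 1.028 × 1.022 × 1.0835 × 1.019 ≈ 1.21913.
Nominal growth factor: 1.26417. Real growth factor = 1.26417 / 1.21913 ≈ 1.03695.
Total real return ≈ 3.6947%.

3.695%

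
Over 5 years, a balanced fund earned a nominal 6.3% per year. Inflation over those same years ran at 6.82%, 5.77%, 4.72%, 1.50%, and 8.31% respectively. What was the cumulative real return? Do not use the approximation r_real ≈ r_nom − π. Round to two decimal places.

4.35%

Cumulative inflation factor: 1.0682 × 1.0577 × 1.0472 × 1.0150 × 1.0831 ≈ 1.30071.
Nominal growth factor: 1.35727. Real growth factor = 1.35727 / 1.30071 ≈ 1.04349.
Total real return ≈ 4.3487%.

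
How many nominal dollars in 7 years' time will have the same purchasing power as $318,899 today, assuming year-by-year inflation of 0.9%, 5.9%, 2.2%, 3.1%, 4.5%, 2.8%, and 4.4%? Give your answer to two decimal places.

Cumulative price-level factor: 1.009 × 1.059 × 1.022 × 1.031 × 1.045 × 1.028 × 1.044 ≈ 1.2627186392.
Multiplying $318,899 by the price-level factor gives the future nominal sum.

$402,679.71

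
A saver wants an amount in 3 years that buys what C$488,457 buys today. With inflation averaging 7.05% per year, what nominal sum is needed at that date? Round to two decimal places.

C$599,220.07

Cumulative price-level factor: (1+7.05%)^3 ≈ 1.2267611526.
The nominal amount required is C$488,457 scaled up by that factor.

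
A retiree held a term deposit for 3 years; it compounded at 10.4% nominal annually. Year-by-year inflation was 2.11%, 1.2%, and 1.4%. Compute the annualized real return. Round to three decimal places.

8.694%

Cumulative inflation factor: 1.0211 × 1.012 × 1.014 ≈ 1.04782.
Nominal growth factor: 1.34557. Real growth factor = 1.34557 / 1.04782 ≈ 1.28416.
Annualized: 1.28416^(1/3) − 1 ≈ 0.08694.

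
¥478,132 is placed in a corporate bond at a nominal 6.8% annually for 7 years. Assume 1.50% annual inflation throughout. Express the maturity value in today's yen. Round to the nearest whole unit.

Nominal value at maturity: ¥478,132 × (1 + 6.8%)^7 ≈ ¥757,786.
Price-level factor over 7 years: (1 + 1.50%)^7 ≈ 1.1098449129.
Dividing the nominal maturity value by the price-level factor gives the value in today's money.

¥682,785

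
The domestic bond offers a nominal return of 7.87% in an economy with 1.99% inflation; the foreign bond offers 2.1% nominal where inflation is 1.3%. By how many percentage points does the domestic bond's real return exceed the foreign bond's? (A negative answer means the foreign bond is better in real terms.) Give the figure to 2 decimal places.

The domestic bond real return: 1.0787/1.0199 − 1 = 5.765%.
The foreign bond real return: 1.021/1.013 − 1 = 0.790%.
Difference: 5.765 − 0.790 = 4.975 pp.

4.98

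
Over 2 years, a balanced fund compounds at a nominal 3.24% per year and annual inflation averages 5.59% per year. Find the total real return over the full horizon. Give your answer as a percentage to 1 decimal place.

The annual real rate is (1+3.24%)/(1+5.59%) − 1 = -2.2256%.
Compounded over 2 years: (1 + -0.022256)^2 − 1 ≈ -0.04402.

-4.4%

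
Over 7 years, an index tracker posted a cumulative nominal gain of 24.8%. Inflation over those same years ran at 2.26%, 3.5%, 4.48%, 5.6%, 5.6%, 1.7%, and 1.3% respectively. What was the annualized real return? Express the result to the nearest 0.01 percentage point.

Cumulative inflation factor: 1.0226 × 1.035 × 1.0448 × 1.056 × 1.056 × 1.017 × 1.013 ≈ 1.27039.
Nominal growth factor: 1.24800. Real growth factor = 1.24800 / 1.27039 ≈ 0.98237.
Annualized: 0.98237^(1/7) − 1 ≈ -0.00254.

-0.25%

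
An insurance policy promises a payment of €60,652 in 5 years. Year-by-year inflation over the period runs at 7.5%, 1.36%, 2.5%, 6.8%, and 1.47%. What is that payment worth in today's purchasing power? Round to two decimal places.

€50,111.49

Price-level factor over 5 years: 1.075 × 1.0136 × 1.025 × 1.068 × 1.0147 ≈ 1.2103412771.
Purchasing power today: €60,652 divided by that factor.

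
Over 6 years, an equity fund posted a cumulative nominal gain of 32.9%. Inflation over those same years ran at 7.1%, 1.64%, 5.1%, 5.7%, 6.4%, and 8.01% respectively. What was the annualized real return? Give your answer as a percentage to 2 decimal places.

Cumulative inflation factor: 1.071 × 1.0164 × 1.051 × 1.057 × 1.064 × 1.0801 ≈ 1.38975.
Nominal growth factor: 1.32900. Real growth factor = 1.32900 / 1.38975 ≈ 0.95629.
Annualized: 0.95629^(1/6) − 1 ≈ -0.00742.

-0.74%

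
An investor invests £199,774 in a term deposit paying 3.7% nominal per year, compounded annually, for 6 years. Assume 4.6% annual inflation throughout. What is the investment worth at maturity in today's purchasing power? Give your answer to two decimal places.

Nominal value at maturity: £199,774 × (1 + 3.7%)^6 ≈ £248,434.27.
Price-level factor over 6 years: (1 + 4.6%)^6 ≈ 1.3097551271.
The maturity value deflated by that factor is the answer in today's purchasing power.

£189,679.94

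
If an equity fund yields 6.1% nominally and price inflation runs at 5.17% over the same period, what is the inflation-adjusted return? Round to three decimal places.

0.884%

Real return via the Fisher equation: (1 + 6.1%)/(1 + 5.17%) − 1 = 1.061/1.0517 − 1 ≈ 0.00884.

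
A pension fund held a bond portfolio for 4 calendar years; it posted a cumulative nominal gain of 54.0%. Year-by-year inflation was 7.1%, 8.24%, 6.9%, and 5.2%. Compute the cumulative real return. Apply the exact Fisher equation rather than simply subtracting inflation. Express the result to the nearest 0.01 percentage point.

18.13%

Cumulative inflation factor: 1.071 × 1.0824 × 1.069 × 1.052 ≈ 1.30368.
Nominal growth factor: 1.54000. Real growth factor = 1.54000 / 1.30368 ≈ 1.18127.
Total real return ≈ 18.1272%.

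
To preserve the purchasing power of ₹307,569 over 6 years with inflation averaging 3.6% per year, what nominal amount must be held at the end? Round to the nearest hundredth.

₹380,277.91

Cumulative price-level factor: (1+3.6%)^6 ≈ 1.2363986792.
Multiplying ₹307,569 by the price-level factor gives the future nominal sum.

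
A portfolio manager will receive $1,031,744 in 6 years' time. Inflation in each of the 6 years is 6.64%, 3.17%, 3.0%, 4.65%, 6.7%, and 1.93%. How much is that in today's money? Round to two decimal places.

$799,936.45

Price-level factor over 6 years: 1.0664 × 1.0317 × 1.030 × 1.0465 × 1.067 × 1.0193 ≈ 1.2897824641.
Purchasing power today: $1,031,744 divided by that factor.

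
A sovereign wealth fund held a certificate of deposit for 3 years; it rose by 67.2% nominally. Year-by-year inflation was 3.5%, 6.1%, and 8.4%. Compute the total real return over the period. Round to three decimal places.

40.460%

Cumulative inflation factor: 1.035 × 1.061 × 1.084 ≈ 1.19038.
Nominal growth factor: 1.67200. Real growth factor = 1.67200 / 1.19038 ≈ 1.40460.
Total real return ≈ 40.4595%.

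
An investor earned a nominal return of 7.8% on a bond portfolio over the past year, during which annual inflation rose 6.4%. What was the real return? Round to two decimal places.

Real return via the Fisher equation: (1 + 7.8%)/(1 + 6.4%) − 1 = 1.078/1.064 − 1 ≈ 0.01316.

1.32%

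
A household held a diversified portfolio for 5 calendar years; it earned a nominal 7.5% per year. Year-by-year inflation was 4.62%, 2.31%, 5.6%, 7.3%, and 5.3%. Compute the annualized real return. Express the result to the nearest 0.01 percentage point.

Cumulative inflation factor: 1.0462 × 1.0231 × 1.056 × 1.073 × 1.053 ≈ 1.27710.
Nominal growth factor: 1.43563. Real growth factor = 1.43563 / 1.27710 ≈ 1.12413.
Annualized: 1.12413^(1/5) − 1 ≈ 0.02368.

2.37%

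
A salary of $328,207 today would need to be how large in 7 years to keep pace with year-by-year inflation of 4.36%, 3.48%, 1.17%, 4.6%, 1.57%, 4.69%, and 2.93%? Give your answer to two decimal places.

Cumulative price-level factor: 1.0436 × 1.0348 × 1.0117 × 1.046 × 1.0157 × 1.0469 × 1.0293 ≈ 1.2507961910.
Multiplying $328,207 by the price-level factor gives the future nominal sum.

$410,520.07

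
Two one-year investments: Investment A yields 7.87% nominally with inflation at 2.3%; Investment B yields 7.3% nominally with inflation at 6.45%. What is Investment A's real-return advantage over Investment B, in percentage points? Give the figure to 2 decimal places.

Investment A real return: 1.0787/1.023 − 1 = 5.445%.
Investment B real return: 1.073/1.0645 − 1 = 0.798%.
Difference: 5.445 − 0.798 = 4.647 pp.

4.65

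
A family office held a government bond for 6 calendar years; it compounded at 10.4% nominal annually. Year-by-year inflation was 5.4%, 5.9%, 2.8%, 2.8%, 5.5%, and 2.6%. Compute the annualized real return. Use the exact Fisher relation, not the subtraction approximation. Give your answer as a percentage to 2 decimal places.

Cumulative inflation factor: 1.054 × 1.059 × 1.028 × 1.028 × 1.055 × 1.026 ≈ 1.27680.
Nominal growth factor: 1.81057. Real growth factor = 1.81057 / 1.27680 ≈ 1.41805.
Annualized: 1.41805^(1/6) − 1 ≈ 0.05994.

5.99%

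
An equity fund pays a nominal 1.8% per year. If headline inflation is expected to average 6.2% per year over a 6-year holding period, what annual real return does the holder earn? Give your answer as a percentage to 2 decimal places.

With constant rates the annual real return is the same each year: (1+1.8%)/(1+6.2%) − 1 = -0.04143.

-4.14%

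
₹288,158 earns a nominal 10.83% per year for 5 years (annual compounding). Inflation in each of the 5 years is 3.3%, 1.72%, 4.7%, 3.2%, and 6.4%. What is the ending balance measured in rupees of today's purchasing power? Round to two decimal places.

Nominal value at maturity: ₹288,158 × (1 + 10.83%)^5 ≈ ₹481,856.08.
Price-level factor over 5 years: 1.033 × 1.0172 × 1.047 × 1.032 × 1.064 ≈ 1.2080215449.
The maturity value deflated by that factor is the answer in today's purchasing power.

₹398,880.37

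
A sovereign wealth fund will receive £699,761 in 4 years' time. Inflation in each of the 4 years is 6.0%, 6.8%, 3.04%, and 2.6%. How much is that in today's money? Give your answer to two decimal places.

£584,681.57

Price-level factor over 4 years: 1.060 × 1.068 × 1.0304 × 1.026 ≈ 1.1968241080.
Purchasing power today: £699,761 divided by that factor.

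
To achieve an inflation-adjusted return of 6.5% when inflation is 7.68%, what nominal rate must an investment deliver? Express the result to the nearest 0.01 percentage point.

By the Fisher equation, 1 + r_nom = (1 + 6.5%)(1 + 7.68%) = 1.065 × 1.0768 = 1.146792.
So r_nom = 14.6792%.

14.68%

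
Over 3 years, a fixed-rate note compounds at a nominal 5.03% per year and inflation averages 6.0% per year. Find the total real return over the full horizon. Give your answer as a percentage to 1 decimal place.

The annual real rate is (1+5.03%)/(1+6.0%) − 1 = -0.9151%.
Compounded over 3 years: (1 + -0.009151)^3 − 1 ≈ -0.02720.

-2.7%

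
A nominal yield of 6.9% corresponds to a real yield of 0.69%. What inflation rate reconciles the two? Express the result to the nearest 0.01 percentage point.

6.17%

From (1+r_nom) = (1+r_real)(1+π), we get 1+π = (1 + 6.9%)/(1 + 0.69%) = 1.069/1.0069 ≈ 1.06167.
So π ≈ 6.1674%.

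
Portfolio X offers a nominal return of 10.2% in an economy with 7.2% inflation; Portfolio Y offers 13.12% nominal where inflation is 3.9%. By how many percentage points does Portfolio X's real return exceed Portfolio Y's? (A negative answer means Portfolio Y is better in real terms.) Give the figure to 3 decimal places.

-6.075

Portfolio X real return: 1.102/1.072 − 1 = 2.7985%.
Portfolio Y real return: 1.1312/1.039 − 1 = 8.8739%.
Difference: 2.7985 − 8.8739 = -6.0754 pp.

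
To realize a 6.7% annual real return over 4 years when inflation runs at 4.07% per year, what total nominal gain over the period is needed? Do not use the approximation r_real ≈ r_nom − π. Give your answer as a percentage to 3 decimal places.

Required annual nominal rate: (1+6.7%)(1+4.07%) − 1 = 11.04269%.
Cumulative over 4 years: (1 + 0.1104269)^4 − 1 ≈ 0.52041.

52.041%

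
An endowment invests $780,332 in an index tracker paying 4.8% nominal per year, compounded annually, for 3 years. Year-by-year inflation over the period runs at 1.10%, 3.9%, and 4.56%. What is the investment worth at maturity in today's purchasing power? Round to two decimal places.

$817,769.65

Nominal value at maturity: $780,332 × (1 + 4.8%)^3 ≈ $898,179.76.
Price-level factor over 3 years: 1.0110 × 1.039 × 1.0456 = 1.0983285624.
The maturity value deflated by that factor is the answer in today's purchasing power.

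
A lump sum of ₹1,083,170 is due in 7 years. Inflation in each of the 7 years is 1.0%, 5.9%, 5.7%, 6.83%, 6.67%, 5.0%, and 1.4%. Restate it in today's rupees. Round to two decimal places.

₹789,662.52

Price-level factor over 7 years: 1.010 × 1.059 × 1.057 × 1.0683 × 1.0667 × 1.050 × 1.014 ≈ 1.3716872403.
Purchasing power today: ₹1,083,170 divided by that factor.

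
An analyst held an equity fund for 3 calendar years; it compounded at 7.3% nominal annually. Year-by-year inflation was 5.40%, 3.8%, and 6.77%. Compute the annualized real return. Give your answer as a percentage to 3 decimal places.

1.884%

Cumulative inflation factor: 1.0540 × 1.038 × 1.0677 ≈ 1.16812.
Nominal growth factor: 1.23538. Real growth factor = 1.23538 / 1.16812 ≈ 1.05758.
Annualized: 1.05758^(1/3) − 1 ≈ 0.01884.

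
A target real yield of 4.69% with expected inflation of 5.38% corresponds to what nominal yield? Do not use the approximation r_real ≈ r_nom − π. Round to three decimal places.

10.322%

By the Fisher equation, 1 + r_nom = (1 + 4.69%)(1 + 5.38%) = 1.0469 × 1.0538 = 1.10322322.
So r_nom = 10.322322%.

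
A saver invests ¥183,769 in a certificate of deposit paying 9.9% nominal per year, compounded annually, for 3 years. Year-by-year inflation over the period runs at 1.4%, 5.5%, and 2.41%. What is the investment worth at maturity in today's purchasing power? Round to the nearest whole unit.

¥222,655

Nominal value at maturity: ¥183,769 × (1 + 9.9%)^3 ≈ ¥243,930.
Price-level factor over 3 years: 1.014 × 1.055 × 1.0241 = 1.095551457.
The maturity value deflated by that factor is the answer in today's purchasing power.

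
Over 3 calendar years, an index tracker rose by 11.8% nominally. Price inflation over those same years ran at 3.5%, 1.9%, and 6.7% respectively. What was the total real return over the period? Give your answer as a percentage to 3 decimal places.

Cumulative inflation factor: 1.035 × 1.019 × 1.067 ≈ 1.12533.
Nominal growth factor: 1.11800. Real growth factor = 1.11800 / 1.12533 ≈ 0.99349.
Total real return ≈ -0.6511%.

-0.651%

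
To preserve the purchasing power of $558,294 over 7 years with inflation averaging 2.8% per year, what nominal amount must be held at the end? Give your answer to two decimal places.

Cumulative price-level factor: (1+2.8%)^7 ≈ 1.2132541978.
Multiplying $558,294 by the price-level factor gives the future nominal sum.

$677,352.54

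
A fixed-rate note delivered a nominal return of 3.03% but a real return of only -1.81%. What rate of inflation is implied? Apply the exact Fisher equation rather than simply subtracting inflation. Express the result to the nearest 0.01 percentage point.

From (1+r_nom) = (1+r_real)(1+π), we get 1+π = (1 + 3.03%)/(1 − 1.81%) = 1.0303/0.9819 ≈ 1.04929.
So π ≈ 4.9292%.

4.93%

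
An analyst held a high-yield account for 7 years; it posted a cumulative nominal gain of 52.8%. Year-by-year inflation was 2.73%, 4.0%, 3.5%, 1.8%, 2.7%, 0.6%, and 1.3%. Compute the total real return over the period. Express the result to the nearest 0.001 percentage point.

29.696%

Cumulative inflation factor: 1.0273 × 1.040 × 1.035 × 1.018 × 1.027 × 1.006 × 1.013 ≈ 1.17814.
Nominal growth factor: 1.52800. Real growth factor = 1.52800 / 1.17814 ≈ 1.29696.
Total real return ≈ 29.6960%.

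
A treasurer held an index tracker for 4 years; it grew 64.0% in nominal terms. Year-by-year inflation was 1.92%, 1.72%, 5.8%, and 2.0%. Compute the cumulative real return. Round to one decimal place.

46.6%

Cumulative inflation factor: 1.0192 × 1.0172 × 1.058 × 1.020 ≈ 1.11880.
Nominal growth factor: 1.64000. Real growth factor = 1.64000 / 1.11880 ≈ 1.46586.
Total real return ≈ 46.5859%.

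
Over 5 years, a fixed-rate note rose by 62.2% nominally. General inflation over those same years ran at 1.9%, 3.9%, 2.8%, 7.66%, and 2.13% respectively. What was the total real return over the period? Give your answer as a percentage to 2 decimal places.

35.54%

Cumulative inflation factor: 1.019 × 1.039 × 1.028 × 1.0766 × 1.0213 ≈ 1.19671.
Nominal growth factor: 1.62200. Real growth factor = 1.62200 / 1.19671 ≈ 1.35538.
Total real return ≈ 35.5378%.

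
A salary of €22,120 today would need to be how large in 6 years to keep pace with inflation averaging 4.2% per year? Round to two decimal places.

€28,313.36

Cumulative price-level factor: (1+4.2%)^6 ≈ 1.2799892251.
The nominal amount required is €22,120 scaled up by that factor.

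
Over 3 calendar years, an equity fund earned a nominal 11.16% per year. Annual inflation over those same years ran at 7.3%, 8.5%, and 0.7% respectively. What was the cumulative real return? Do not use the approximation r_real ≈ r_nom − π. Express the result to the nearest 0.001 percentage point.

17.162%

Cumulative inflation factor: 1.073 × 1.085 × 1.007 ≈ 1.17235.
Nominal growth factor: 1.37355. Real growth factor = 1.37355 / 1.17235 ≈ 1.17162.
Total real return ≈ 17.1620%.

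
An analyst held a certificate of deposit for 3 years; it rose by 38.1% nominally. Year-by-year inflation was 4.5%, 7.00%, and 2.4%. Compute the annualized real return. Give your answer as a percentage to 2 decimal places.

6.45%

Cumulative inflation factor: 1.045 × 1.0700 × 1.024 ≈ 1.14499.
Nominal growth factor: 1.38100. Real growth factor = 1.38100 / 1.14499 ≈ 1.20613.
Annualized: 1.20613^(1/3) − 1 ≈ 0.06446.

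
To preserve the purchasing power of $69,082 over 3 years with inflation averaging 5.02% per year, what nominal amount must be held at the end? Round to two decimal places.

$80,016.76

Cumulative price-level factor: (1+5.02%)^3 ≈ 1.1582866260.
The nominal amount required is $69,082 scaled up by that factor.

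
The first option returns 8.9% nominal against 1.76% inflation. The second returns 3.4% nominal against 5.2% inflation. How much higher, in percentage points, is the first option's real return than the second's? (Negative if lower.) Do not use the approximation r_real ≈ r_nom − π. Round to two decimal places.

8.73

The first option real return: 1.089/1.0176 − 1 = 7.017%.
The second real return: 1.034/1.052 − 1 = -1.711%.
Difference: 7.017 − (-1.711) = 8.728 pp.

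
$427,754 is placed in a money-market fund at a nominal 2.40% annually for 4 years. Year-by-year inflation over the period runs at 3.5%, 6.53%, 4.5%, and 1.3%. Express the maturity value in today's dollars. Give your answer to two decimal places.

Nominal value at maturity: $427,754 × (1 + 2.40%)^4 ≈ $470,320.50.
Price-level factor over 4 years: 1.035 × 1.0653 × 1.045 × 1.013 ≈ 1.1671804715.
The maturity value deflated by that factor is the answer in today's purchasing power.

$402,954.39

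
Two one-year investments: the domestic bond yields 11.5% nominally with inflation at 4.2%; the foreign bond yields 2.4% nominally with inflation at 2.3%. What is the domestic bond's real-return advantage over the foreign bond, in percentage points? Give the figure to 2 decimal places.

6.91

The domestic bond real return: 1.115/1.042 − 1 = 7.006%.
The foreign bond real return: 1.024/1.023 − 1 = 0.098%.
Difference: 7.006 − 0.098 = 6.908 pp.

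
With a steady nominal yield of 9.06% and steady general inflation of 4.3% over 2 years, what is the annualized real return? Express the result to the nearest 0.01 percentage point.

With constant rates the annual real return is the same each year: (1+9.06%)/(1+4.3%) − 1 = 0.04564.

4.56%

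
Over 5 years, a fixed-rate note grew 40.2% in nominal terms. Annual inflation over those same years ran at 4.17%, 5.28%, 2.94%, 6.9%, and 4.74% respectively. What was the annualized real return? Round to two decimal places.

Cumulative inflation factor: 1.0417 × 1.0528 × 1.0294 × 1.069 × 1.0474 ≈ 1.26405.
Nominal growth factor: 1.40200. Real growth factor = 1.40200 / 1.26405 ≈ 1.10914.
Annualized: 1.10914^(1/5) − 1 ≈ 0.02093.

2.09%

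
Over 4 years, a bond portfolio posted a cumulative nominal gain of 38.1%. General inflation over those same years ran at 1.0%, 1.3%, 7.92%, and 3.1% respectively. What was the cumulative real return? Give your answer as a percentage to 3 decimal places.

Cumulative inflation factor: 1.010 × 1.013 × 1.0792 × 1.031 ≈ 1.13839.
Nominal growth factor: 1.38100. Real growth factor = 1.38100 / 1.13839 ≈ 1.21312.
Total real return ≈ 21.3116%.

21.312%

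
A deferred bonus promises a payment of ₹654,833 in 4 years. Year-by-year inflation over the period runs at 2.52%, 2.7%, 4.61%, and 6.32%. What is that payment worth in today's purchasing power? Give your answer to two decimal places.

₹559,195.09

Price-level factor over 4 years: 1.0252 × 1.027 × 1.0461 × 1.0632 ≈ 1.1710278158.
Purchasing power today: ₹654,833 divided by that factor.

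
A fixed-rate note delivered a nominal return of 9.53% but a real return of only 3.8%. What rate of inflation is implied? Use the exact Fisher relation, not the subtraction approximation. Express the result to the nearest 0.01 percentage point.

From (1+r_nom) = (1+r_real)(1+π), we get 1+π = (1 + 9.53%)/(1 + 3.8%) = 1.0953/1.038 ≈ 1.05520.
So π ≈ 5.5202%.

5.52%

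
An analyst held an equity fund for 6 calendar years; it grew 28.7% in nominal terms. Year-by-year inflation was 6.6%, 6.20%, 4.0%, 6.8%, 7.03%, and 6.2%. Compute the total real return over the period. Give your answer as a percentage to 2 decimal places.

Cumulative inflation factor: 1.066 × 1.0620 × 1.040 × 1.068 × 1.0703 × 1.062 ≈ 1.42928.
Nominal growth factor: 1.28700. Real growth factor = 1.28700 / 1.42928 ≈ 0.90046.
Total real return ≈ -9.9545%.

-9.95%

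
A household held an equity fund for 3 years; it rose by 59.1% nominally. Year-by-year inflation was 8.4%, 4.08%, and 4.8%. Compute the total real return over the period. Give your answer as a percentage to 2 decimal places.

34.56%

Cumulative inflation factor: 1.084 × 1.0408 × 1.048 ≈ 1.18238.
Nominal growth factor: 1.59100. Real growth factor = 1.59100 / 1.18238 ≈ 1.34559.
Total real return ≈ 34.5589%.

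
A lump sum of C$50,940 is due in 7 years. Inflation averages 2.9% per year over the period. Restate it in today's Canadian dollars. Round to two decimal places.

C$41,701.47

Price-level factor over 7 years: (1 + 2.9%)^7 ≈ 1.2215398048.
Purchasing power today: C$50,940 divided by that factor.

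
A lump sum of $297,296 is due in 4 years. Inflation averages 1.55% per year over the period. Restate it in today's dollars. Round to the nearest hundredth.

$279,556.35

Price-level factor over 4 years: (1 + 1.55%)^4 ≈ 1.0634564532.
Purchasing power today: $297,296 divided by that factor.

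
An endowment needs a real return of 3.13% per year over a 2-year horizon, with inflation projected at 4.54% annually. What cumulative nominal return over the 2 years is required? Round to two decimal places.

16.23%

Required annual nominal rate: (1+3.13%)(1+4.54%) − 1 = 7.812102%.
Cumulative over 2 years: (1 + 0.07812102)^2 − 1 ≈ 0.16234.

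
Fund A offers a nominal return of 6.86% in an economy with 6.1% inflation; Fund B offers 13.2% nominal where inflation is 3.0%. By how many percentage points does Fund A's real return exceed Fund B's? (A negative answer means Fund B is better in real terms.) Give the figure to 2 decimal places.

Fund A real return: 1.0686/1.061 − 1 = 0.716%.
Fund B real return: 1.132/1.030 − 1 = 9.903%.
Difference: 0.716 − 9.903 = -9.187 pp.

-9.19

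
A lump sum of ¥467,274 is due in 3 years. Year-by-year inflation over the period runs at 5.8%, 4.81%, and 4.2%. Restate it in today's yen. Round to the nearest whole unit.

¥404,404

Price-level factor over 3 years: 1.058 × 1.0481 × 1.042 = 1.1554631716.
Purchasing power today: ¥467,274 divided by that factor.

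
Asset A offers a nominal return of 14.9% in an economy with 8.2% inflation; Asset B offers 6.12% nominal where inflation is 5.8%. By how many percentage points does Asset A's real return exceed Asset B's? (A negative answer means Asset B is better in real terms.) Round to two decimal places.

5.89

Asset A real return: 1.149/1.082 − 1 = 6.192%.
Asset B real return: 1.0612/1.058 − 1 = 0.302%.
Difference: 6.192 − 0.302 = 5.890 pp.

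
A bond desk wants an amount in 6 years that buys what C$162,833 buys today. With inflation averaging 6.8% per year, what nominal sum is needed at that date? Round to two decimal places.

C$241,640.62

Cumulative price-level factor: (1+6.8%)^6 ≈ 1.4839781831.
The nominal amount required is C$162,833 scaled up by that factor.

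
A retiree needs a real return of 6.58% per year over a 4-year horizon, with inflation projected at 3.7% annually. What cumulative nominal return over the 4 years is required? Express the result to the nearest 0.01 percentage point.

Required annual nominal rate: (1+6.58%)(1+3.7%) − 1 = 10.52346%.
Cumulative over 4 years: (1 + 0.1052346)^4 − 1 ≈ 0.49217.

49.22%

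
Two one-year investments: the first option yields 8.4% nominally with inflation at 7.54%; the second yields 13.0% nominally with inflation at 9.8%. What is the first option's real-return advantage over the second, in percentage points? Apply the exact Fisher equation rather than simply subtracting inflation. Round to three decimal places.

The first option real return: 1.084/1.0754 − 1 = 0.7997%.
The second real return: 1.130/1.098 − 1 = 2.9144%.
Difference: 0.7997 − 2.9144 = -2.1147 pp.

-2.115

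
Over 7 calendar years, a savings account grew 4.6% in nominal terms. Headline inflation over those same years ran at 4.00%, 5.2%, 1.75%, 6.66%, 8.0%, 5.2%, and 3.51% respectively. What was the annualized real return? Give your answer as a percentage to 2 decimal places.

-4.04%

Cumulative inflation factor: 1.0400 × 1.052 × 1.0175 × 1.0666 × 1.080 × 1.052 × 1.0351 ≈ 1.39639.
Nominal growth factor: 1.04600. Real growth factor = 1.04600 / 1.39639 ≈ 0.74907.
Annualized: 0.74907^(1/7) − 1 ≈ -0.04043.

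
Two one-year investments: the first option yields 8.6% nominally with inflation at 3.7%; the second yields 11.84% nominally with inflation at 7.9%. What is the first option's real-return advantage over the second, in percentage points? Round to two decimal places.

1.07

The first option real return: 1.086/1.037 − 1 = 4.725%.
The second real return: 1.1184/1.079 − 1 = 3.652%.
Difference: 4.725 − 3.652 = 1.073 pp.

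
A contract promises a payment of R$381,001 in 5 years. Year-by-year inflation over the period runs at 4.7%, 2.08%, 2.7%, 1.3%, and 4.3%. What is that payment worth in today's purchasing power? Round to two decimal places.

Price-level factor over 5 years: 1.047 × 1.0208 × 1.027 × 1.013 × 1.043 ≈ 1.1597157103.
Purchasing power today: R$381,001 divided by that factor.

R$328,529.65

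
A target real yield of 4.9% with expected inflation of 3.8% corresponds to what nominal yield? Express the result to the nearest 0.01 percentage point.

8.89%

By the Fisher equation, 1 + r_nom = (1 + 4.9%)(1 + 3.8%) = 1.049 × 1.038 = 1.088862.
So r_nom = 8.8862%.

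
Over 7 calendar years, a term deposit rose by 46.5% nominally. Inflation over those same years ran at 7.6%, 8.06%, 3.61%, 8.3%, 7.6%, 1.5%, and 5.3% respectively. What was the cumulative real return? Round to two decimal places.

-2.36%

Cumulative inflation factor: 1.076 × 1.0806 × 1.0361 × 1.083 × 1.076 × 1.015 × 1.053 ≈ 1.50042.
Nominal growth factor: 1.46500. Real growth factor = 1.46500 / 1.50042 ≈ 0.97639.
Total real return ≈ -2.3609%.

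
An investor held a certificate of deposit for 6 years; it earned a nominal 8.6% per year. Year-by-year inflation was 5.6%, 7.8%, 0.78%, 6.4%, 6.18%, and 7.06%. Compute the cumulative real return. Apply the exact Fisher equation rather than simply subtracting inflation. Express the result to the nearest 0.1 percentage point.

Cumulative inflation factor: 1.056 × 1.078 × 1.0078 × 1.064 × 1.0618 × 1.0706 ≈ 1.38761.
Nominal growth factor: 1.64051. Real growth factor = 1.64051 / 1.38761 ≈ 1.18225.
Total real return ≈ 18.2253%.

18.2%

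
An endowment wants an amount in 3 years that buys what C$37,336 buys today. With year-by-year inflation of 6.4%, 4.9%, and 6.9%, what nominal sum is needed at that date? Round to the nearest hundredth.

Cumulative price-level factor: 1.064 × 1.049 × 1.069 = 1.193149384.
The nominal amount required is C$37,336 scaled up by that factor.

C$44,547.43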